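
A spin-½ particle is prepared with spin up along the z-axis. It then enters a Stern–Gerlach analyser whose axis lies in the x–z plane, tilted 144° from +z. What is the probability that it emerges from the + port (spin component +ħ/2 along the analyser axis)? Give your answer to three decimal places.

0.095

For spin-½, the probability of finding spin-up along an axis at angle θ to the initial spin direction is cos²(θ/2); spin-down is sin²(θ/2).
θ = 144°, so P = cos²(72°) ≈ 0.095.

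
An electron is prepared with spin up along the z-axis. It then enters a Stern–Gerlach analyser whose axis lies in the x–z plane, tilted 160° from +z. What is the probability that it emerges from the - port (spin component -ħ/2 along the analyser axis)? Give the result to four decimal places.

0.9698

For spin-½, the probability of finding spin-up along an axis at angle θ to the initial spin direction is cos²(θ/2); spin-down is sin²(θ/2).
θ = 160°, so P = sin²(80°) ≈ 0.9698.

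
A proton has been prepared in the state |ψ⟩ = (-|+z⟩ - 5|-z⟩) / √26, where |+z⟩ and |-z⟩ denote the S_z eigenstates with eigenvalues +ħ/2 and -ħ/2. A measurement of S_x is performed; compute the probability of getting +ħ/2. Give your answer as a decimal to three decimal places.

|+x⟩ = (|+z⟩ + |-z⟩)/√2, so ⟨+x|ψ⟩ = (-6) / (√2·√26).
P = |-6|² / 52 = 36/52.

0.692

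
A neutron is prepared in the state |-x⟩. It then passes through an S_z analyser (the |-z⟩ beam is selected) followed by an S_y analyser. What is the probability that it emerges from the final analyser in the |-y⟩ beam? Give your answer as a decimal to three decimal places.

First analyser (S_z): from |-x⟩, P(|-z⟩) = 1/2.
After stage 1 the state is |-z⟩; P(|-y⟩) = |⟨-y|-z⟩|² = 1/2.
Joint probability = 1/2 × 1/2 = 0.250.

0.250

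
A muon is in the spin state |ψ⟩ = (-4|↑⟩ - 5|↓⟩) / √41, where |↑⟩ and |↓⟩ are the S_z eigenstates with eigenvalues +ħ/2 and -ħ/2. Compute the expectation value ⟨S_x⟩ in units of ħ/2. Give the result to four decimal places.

⟨σ_x⟩ = 2 Re(a* b)/(|a|²+|b|²) with a = -4, b = -5.
a* b = 20, so ⟨σ_x⟩ = 40/41.
⟨S_x⟩ = (ħ/2)·⟨σ_x⟩.

0.9756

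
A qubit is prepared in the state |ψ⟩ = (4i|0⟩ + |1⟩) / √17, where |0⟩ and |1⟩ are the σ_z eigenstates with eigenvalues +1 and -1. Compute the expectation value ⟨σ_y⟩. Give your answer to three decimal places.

⟨σ_y⟩ = 2 Im(a* b)/(|a|²+|b|²) with a = 4i, b = 1.
a* b = -4i, so ⟨σ_y⟩ = -8/17.

-0.471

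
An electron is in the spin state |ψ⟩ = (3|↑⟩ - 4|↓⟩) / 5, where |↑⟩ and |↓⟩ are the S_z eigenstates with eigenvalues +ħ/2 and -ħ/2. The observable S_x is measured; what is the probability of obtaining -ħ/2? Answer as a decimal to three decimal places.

|-x⟩ = (|↑⟩ - |↓⟩)/√2, so ⟨-x|ψ⟩ = (7) / (√2·5).
P = |7|² / 50 = 49/50.

0.980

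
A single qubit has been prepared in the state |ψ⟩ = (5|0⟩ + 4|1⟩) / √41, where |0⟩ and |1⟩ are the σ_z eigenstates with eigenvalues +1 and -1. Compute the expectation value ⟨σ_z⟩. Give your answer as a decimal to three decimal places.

0.220

⟨σ_z⟩ = |a|² - |b|² divided by |a|²+|b|², with a, b the |0⟩, |1⟩ amplitudes.
= (25 - 16)/41 = 9/41.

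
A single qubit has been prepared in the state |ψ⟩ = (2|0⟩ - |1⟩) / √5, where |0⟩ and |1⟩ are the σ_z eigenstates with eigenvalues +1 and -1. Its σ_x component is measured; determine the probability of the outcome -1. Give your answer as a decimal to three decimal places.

0.900

|-x⟩ = (|0⟩ - |1⟩)/√2, so ⟨-x|ψ⟩ = (3) / (√2·√5).
P = |3|² / 10 = 9/10.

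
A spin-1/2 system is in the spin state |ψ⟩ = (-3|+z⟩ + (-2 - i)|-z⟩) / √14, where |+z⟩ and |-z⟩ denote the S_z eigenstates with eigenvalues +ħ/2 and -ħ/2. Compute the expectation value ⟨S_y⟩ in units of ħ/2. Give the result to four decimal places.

⟨σ_y⟩ = 2 Im(a* b)/(|a|²+|b|²) with a = -3, b = (-2 - i).
a* b = (6 + 3i), so ⟨σ_y⟩ = 6/14.
⟨S_y⟩ = (ħ/2)·⟨σ_y⟩.

0.4286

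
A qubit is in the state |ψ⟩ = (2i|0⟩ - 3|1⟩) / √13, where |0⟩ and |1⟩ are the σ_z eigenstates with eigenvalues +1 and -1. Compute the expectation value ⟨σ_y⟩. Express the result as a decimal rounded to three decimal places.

0.923

⟨σ_y⟩ = 2 Im(a* b)/(|a|²+|b|²) with a = 2i, b = -3.
a* b = 6i, so ⟨σ_y⟩ = 12/13.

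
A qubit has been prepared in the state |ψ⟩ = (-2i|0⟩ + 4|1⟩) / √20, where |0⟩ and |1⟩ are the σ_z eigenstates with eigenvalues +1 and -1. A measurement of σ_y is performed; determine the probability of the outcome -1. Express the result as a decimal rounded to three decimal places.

0.100

|-y⟩ = (|0⟩ - i|1⟩)/√2, so ⟨-y|ψ⟩ = (2i) / (√2·√20).
P = |2i|² / 40 = 4/40.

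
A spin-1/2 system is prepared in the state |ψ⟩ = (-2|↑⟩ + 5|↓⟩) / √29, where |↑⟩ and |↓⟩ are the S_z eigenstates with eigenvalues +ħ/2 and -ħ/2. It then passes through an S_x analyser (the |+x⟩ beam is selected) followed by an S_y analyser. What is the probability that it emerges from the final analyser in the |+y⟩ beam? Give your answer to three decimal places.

First analyser (S_x): P(|+x⟩) = |⟨+x|ψ⟩|² = 9/58.
After stage 1 the state is |+x⟩; P(|+y⟩) = |⟨+y|+x⟩|² = 1/2.
Joint probability = 9/58 × 1/2 = 0.078.

0.078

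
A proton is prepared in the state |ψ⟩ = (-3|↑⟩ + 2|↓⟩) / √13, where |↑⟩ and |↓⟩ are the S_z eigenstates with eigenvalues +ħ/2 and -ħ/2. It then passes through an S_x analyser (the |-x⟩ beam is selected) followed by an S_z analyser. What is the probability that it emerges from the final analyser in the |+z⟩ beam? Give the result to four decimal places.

First analyser (S_x): P(|-x⟩) = |⟨-x|ψ⟩|² = 25/26.
After stage 1 the state is |-x⟩; P(|+z⟩) = |⟨+z|-x⟩|² = 1/2.
Joint probability = 25/26 × 1/2 = 0.4808.

0.4808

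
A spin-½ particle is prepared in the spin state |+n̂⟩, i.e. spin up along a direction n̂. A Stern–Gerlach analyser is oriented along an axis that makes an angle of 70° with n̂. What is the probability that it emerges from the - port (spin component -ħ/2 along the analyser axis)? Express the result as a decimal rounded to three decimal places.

For spin-½, the probability of finding spin-up along an axis at angle θ to the initial spin direction is cos²(θ/2); spin-down is sin²(θ/2).
θ = 70°, so P = sin²(35°) ≈ 0.329.

0.329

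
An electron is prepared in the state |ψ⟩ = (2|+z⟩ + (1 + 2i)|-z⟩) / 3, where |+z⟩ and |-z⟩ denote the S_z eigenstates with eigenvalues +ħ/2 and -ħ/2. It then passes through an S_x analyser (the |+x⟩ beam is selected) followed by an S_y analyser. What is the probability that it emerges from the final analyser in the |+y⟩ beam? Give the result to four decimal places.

First analyser (S_x): P(|+x⟩) = |⟨+x|ψ⟩|² = 13/18.
After stage 1 the state is |+x⟩; P(|+y⟩) = |⟨+y|+x⟩|² = 1/2.
Joint probability = 13/18 × 1/2 = 0.3611.

0.3611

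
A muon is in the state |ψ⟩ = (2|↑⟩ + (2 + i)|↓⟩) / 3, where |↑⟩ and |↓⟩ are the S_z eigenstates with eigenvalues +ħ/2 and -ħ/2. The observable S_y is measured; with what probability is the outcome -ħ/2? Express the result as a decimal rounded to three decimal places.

0.278

|-y⟩ = (|↑⟩ - i|↓⟩)/√2, so ⟨-y|ψ⟩ = (1 + 2i) / (√2·3).
P = |1 + 2i|² / 18 = 5/18.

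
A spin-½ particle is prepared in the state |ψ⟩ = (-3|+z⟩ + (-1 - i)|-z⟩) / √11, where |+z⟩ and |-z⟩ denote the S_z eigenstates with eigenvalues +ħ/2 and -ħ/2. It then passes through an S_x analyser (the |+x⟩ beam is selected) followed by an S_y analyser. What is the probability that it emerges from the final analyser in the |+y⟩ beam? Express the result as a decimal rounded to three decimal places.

0.386

First analyser (S_x): P(|+x⟩) = |⟨+x|ψ⟩|² = 17/22.
After stage 1 the state is |+x⟩; P(|+y⟩) = |⟨+y|+x⟩|² = 1/2.
Joint probability = 17/22 × 1/2 = 0.386.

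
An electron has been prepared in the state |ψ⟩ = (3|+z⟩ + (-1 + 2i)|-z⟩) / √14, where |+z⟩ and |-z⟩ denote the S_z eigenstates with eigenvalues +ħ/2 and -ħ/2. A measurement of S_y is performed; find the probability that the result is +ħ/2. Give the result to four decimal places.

0.9286

|+y⟩ = (|+z⟩ + i|-z⟩)/√2, so ⟨+y|ψ⟩ = (5 + i) / (√2·√14).
P = |5 + i|² / 28 = 26/28.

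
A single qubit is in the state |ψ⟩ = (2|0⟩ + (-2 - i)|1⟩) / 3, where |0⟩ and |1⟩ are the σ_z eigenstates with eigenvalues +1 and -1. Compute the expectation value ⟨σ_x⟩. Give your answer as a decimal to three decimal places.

-0.889

⟨σ_x⟩ = 2 Re(a* b)/(|a|²+|b|²) with a = 2, b = (-2 - i).
a* b = (-4 - 2i), so ⟨σ_x⟩ = -8/9.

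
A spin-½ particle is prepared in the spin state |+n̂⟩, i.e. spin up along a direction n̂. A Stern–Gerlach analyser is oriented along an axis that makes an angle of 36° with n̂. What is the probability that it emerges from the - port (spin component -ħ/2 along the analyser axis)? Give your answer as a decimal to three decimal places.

For spin-½, the probability of finding spin-up along an axis at angle θ to the initial spin direction is cos²(θ/2); spin-down is sin²(θ/2).
θ = 36°, so P = sin²(18°) ≈ 0.095.

0.095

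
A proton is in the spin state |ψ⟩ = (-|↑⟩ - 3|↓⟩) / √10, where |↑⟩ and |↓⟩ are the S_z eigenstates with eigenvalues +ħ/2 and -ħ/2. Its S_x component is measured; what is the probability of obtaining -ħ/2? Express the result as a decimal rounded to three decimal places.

0.200

|-x⟩ = (|↑⟩ - |↓⟩)/√2, so ⟨-x|ψ⟩ = (2) / (√2·√10).
P = |2|² / 20 = 4/20.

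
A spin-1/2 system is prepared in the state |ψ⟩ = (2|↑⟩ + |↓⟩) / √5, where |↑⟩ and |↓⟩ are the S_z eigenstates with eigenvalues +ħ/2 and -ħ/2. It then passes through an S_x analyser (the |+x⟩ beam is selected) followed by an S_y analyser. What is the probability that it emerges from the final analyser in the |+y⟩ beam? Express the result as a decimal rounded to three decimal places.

0.450

First analyser (S_x): P(|+x⟩) = |⟨+x|ψ⟩|² = 9/10.
After stage 1 the state is |+x⟩; P(|+y⟩) = |⟨+y|+x⟩|² = 1/2.
Joint probability = 9/10 × 1/2 = 0.450.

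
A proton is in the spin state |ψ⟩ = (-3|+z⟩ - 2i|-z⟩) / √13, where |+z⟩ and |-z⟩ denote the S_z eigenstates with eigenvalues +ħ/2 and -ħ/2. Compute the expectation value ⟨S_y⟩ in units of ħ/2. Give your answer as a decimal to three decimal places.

⟨σ_y⟩ = 2 Im(a* b)/(|a|²+|b|²) with a = -3, b = -2i.
a* b = 6i, so ⟨σ_y⟩ = 12/13.
⟨S_y⟩ = (ħ/2)·⟨σ_y⟩.

0.923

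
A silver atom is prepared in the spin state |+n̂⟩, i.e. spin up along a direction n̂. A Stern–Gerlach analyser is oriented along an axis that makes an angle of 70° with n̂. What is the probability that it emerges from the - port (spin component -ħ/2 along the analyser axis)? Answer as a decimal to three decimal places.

0.329

For spin-½, the probability of finding spin-up along an axis at angle θ to the initial spin direction is cos²(θ/2); spin-down is sin²(θ/2).
θ = 70°, so P = sin²(35°) ≈ 0.329.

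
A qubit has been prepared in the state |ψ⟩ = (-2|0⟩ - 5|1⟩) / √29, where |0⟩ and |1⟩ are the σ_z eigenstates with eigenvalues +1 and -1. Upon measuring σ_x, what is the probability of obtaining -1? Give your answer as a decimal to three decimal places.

|-x⟩ = (|0⟩ - |1⟩)/√2, so ⟨-x|ψ⟩ = (3) / (√2·√29).
P = |3|² / 58 = 9/58.

0.155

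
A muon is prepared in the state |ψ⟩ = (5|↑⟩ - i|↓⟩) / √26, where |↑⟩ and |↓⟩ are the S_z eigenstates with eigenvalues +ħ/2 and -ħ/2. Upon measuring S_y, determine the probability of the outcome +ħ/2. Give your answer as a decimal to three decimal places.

|+y⟩ = (|↑⟩ + i|↓⟩)/√2, so ⟨+y|ψ⟩ = (4) / (√2·√26).
P = |4|² / 52 = 16/52.

0.308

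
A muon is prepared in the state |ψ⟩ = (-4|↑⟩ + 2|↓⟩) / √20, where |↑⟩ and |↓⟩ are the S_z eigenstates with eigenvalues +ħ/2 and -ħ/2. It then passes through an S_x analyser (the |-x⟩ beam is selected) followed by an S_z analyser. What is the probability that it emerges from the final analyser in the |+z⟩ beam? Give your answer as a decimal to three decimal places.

0.450

First analyser (S_x): P(|-x⟩) = |⟨-x|ψ⟩|² = 36/40.
After stage 1 the state is |-x⟩; P(|+z⟩) = |⟨+z|-x⟩|² = 1/2.
Joint probability = 36/40 × 1/2 = 0.450.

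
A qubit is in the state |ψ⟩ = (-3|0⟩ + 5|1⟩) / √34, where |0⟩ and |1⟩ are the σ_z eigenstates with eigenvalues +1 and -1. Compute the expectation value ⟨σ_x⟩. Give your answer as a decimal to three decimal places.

-0.882

⟨σ_x⟩ = 2 Re(a* b)/(|a|²+|b|²) with a = -3, b = 5.
a* b = -15, so ⟨σ_x⟩ = -30/34.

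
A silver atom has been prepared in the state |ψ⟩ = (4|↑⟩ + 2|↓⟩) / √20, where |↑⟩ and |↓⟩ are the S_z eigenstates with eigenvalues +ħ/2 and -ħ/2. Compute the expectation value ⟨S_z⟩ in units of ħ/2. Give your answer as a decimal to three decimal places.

⟨σ_z⟩ = |a|² - |b|² divided by |a|²+|b|², with a, b the |↑⟩, |↓⟩ amplitudes.
= (16 - 4)/20 = 12/20.
⟨S_z⟩ = (ħ/2)·⟨σ_z⟩.

0.600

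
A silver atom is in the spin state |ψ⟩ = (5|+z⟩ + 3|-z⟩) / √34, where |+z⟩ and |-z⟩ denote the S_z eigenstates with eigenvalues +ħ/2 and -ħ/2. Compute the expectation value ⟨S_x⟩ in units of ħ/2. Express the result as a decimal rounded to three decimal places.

0.882

⟨σ_x⟩ = 2 Re(a* b)/(|a|²+|b|²) with a = 5, b = 3.
a* b = 15, so ⟨σ_x⟩ = 30/34.
⟨S_x⟩ = (ħ/2)·⟨σ_x⟩.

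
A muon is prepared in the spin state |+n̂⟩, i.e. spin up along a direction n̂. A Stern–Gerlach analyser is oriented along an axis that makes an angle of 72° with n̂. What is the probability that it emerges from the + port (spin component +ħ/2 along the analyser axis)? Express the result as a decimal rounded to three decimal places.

For spin-½, the probability of finding spin-up along an axis at angle θ to the initial spin direction is cos²(θ/2); spin-down is sin²(θ/2).
θ = 72°, so P = cos²(36°) ≈ 0.655.

0.655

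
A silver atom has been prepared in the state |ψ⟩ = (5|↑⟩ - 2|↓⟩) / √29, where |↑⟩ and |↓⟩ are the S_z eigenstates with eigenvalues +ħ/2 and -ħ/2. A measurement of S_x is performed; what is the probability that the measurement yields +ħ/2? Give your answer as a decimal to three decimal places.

0.155

|+x⟩ = (|↑⟩ + |↓⟩)/√2, so ⟨+x|ψ⟩ = (3) / (√2·√29).
P = |3|² / 58 = 9/58.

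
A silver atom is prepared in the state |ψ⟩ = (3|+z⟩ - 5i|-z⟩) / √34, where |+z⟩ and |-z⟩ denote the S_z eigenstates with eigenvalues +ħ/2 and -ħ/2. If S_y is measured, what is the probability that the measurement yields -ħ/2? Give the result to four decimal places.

0.9412

|-y⟩ = (|+z⟩ - i|-z⟩)/√2, so ⟨-y|ψ⟩ = (8) / (√2·√34).
P = |8|² / 68 = 64/68.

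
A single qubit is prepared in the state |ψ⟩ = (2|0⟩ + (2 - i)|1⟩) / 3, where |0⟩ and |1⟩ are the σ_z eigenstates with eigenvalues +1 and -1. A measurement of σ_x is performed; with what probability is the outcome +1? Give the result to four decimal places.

0.9444

|+x⟩ = (|0⟩ + |1⟩)/√2, so ⟨+x|ψ⟩ = (4 - i) / (√2·3).
P = |4 - i|² / 18 = 17/18.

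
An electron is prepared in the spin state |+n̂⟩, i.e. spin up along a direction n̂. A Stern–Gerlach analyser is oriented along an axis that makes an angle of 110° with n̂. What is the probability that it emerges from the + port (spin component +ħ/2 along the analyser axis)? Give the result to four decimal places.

0.3290

For spin-½, the probability of finding spin-up along an axis at angle θ to the initial spin direction is cos²(θ/2); spin-down is sin²(θ/2).
θ = 110°, so P = cos²(55°) ≈ 0.3290.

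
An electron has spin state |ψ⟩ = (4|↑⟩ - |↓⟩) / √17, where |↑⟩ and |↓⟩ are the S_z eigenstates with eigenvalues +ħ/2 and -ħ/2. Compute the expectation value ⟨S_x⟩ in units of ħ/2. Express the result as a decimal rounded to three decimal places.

-0.471

⟨σ_x⟩ = 2 Re(a* b)/(|a|²+|b|²) with a = 4, b = -1.
a* b = -4, so ⟨σ_x⟩ = -8/17.
⟨S_x⟩ = (ħ/2)·⟨σ_x⟩.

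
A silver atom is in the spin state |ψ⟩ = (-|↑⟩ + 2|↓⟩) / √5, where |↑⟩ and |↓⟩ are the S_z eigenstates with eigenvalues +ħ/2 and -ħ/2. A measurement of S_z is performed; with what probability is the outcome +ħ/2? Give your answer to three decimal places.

0.200

The +ħ/2 outcome corresponds to |↑⟩. Its amplitude in |ψ⟩ is -1/√5.
P = |-1|² / 5 = 1/5.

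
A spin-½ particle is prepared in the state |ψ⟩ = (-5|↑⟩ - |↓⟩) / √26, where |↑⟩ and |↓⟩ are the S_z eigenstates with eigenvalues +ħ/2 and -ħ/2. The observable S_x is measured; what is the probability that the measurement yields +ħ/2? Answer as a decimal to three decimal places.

0.692

|+x⟩ = (|↑⟩ + |↓⟩)/√2, so ⟨+x|ψ⟩ = (-6) / (√2·√26).
P = |-6|² / 52 = 36/52.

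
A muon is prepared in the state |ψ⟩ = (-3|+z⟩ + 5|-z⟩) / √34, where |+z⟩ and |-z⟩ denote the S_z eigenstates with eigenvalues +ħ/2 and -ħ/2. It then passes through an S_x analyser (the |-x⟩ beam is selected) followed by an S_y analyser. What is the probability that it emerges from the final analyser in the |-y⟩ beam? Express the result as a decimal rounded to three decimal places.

0.471

First analyser (S_x): P(|-x⟩) = |⟨-x|ψ⟩|² = 64/68.
After stage 1 the state is |-x⟩; P(|-y⟩) = |⟨-y|-x⟩|² = 1/2.
Joint probability = 64/68 × 1/2 = 0.471.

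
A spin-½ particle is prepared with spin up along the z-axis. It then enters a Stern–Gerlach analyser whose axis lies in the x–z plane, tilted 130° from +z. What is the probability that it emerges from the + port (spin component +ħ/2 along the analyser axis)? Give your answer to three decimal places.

For spin-½, the probability of finding spin-up along an axis at angle θ to the initial spin direction is cos²(θ/2); spin-down is sin²(θ/2).
θ = 130°, so P = cos²(65°) ≈ 0.179.

0.179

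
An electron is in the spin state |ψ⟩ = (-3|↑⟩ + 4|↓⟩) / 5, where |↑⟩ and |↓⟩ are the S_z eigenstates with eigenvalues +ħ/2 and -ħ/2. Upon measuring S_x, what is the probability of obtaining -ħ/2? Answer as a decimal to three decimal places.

0.980

|-x⟩ = (|↑⟩ - |↓⟩)/√2, so ⟨-x|ψ⟩ = (-7) / (√2·5).
P = |-7|² / 50 = 49/50.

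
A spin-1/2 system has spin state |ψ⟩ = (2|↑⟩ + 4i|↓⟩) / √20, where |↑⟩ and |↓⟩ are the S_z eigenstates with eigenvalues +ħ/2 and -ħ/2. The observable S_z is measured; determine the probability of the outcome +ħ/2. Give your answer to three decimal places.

The +ħ/2 outcome corresponds to |↑⟩. Its amplitude in |ψ⟩ is 2/√20.
P = |2|² / 20 = 4/20.

0.200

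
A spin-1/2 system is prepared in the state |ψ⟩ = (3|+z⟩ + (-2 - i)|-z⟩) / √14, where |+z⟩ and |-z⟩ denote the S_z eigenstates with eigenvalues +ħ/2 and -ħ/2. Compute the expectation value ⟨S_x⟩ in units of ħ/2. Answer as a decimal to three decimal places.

-0.857

⟨σ_x⟩ = 2 Re(a* b)/(|a|²+|b|²) with a = 3, b = (-2 - i).
a* b = (-6 - 3i), so ⟨σ_x⟩ = -12/14.
⟨S_x⟩ = (ħ/2)·⟨σ_x⟩.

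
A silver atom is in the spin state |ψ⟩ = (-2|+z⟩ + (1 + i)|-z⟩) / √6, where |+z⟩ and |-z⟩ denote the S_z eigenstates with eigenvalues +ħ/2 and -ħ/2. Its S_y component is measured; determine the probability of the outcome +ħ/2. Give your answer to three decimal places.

0.167

|+y⟩ = (|+z⟩ + i|-z⟩)/√2, so ⟨+y|ψ⟩ = (-1 - i) / (√2·√6).
P = |-1 - i|² / 12 = 2/12.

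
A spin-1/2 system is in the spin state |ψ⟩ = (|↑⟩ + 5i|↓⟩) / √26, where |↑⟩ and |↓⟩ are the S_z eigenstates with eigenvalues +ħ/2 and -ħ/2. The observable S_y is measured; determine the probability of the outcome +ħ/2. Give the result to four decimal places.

0.6923

|+y⟩ = (|↑⟩ + i|↓⟩)/√2, so ⟨+y|ψ⟩ = (6) / (√2·√26).
P = |6|² / 52 = 36/52.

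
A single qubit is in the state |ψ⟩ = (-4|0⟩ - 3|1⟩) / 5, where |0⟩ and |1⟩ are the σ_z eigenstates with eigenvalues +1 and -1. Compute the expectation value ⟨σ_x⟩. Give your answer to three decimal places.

⟨σ_x⟩ = 2 Re(a* b)/(|a|²+|b|²) with a = -4, b = -3.
a* b = 12, so ⟨σ_x⟩ = 24/25.

0.960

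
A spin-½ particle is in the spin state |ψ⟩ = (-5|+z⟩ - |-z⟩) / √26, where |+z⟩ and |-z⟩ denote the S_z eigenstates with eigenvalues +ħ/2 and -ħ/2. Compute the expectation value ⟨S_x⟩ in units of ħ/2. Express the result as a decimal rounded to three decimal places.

⟨σ_x⟩ = 2 Re(a* b)/(|a|²+|b|²) with a = -5, b = -1.
a* b = 5, so ⟨σ_x⟩ = 10/26.
⟨S_x⟩ = (ħ/2)·⟨σ_x⟩.

0.385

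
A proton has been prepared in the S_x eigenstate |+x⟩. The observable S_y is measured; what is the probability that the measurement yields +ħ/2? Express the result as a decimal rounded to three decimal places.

In the S_z basis, |+x⟩ = (|↑⟩ + |↓⟩)/√2 and |+y⟩ = (|↑⟩ + i|↓⟩)/√2.
|⟨+y|+x⟩|² = 1/2.

0.500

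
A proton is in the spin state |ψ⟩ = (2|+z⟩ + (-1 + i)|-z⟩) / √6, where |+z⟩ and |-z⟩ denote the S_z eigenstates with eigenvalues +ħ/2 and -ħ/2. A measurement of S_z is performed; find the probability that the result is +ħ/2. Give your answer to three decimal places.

The +ħ/2 outcome corresponds to |+z⟩. Its amplitude in |ψ⟩ is 2/√6.
P = |2|² / 6 = 4/6.

0.667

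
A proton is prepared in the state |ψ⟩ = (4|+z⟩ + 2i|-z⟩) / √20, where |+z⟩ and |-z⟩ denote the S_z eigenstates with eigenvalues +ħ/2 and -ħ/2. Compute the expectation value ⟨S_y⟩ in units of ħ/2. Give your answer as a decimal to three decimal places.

⟨σ_y⟩ = 2 Im(a* b)/(|a|²+|b|²) with a = 4, b = 2i.
a* b = 8i, so ⟨σ_y⟩ = 16/20.
⟨S_y⟩ = (ħ/2)·⟨σ_y⟩.

0.800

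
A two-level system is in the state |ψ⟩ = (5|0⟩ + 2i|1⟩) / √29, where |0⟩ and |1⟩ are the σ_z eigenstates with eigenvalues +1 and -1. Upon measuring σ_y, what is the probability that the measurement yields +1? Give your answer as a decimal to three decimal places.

|+y⟩ = (|0⟩ + i|1⟩)/√2, so ⟨+y|ψ⟩ = (7) / (√2·√29).
P = |7|² / 58 = 49/58.

0.845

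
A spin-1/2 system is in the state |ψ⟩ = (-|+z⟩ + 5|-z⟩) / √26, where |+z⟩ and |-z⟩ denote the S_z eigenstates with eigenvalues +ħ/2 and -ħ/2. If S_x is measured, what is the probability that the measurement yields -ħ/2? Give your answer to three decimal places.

0.692

|-x⟩ = (|+z⟩ - |-z⟩)/√2, so ⟨-x|ψ⟩ = (-6) / (√2·√26).
P = |-6|² / 52 = 36/52.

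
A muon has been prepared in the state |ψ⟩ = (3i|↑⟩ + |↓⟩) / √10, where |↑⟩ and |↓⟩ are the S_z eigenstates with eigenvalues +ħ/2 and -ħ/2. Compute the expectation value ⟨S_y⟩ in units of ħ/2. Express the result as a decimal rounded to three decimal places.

⟨σ_y⟩ = 2 Im(a* b)/(|a|²+|b|²) with a = 3i, b = 1.
a* b = -3i, so ⟨σ_y⟩ = -6/10.
⟨S_y⟩ = (ħ/2)·⟨σ_y⟩.

-0.600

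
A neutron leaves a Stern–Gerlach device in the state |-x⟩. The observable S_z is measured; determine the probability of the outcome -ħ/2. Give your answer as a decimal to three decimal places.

In the S_z basis, |-x⟩ = (|+z⟩ - |-z⟩)/√2 and |-z⟩ = |-z⟩.
|⟨-z|-x⟩|² = 1/2.

0.500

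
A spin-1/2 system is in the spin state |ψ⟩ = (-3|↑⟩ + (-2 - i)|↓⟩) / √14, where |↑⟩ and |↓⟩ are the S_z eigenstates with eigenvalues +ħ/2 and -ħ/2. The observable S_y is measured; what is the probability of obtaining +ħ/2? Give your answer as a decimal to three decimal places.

|+y⟩ = (|↑⟩ + i|↓⟩)/√2, so ⟨+y|ψ⟩ = (-4 + 2i) / (√2·√14).
P = |-4 + 2i|² / 28 = 20/28.

0.714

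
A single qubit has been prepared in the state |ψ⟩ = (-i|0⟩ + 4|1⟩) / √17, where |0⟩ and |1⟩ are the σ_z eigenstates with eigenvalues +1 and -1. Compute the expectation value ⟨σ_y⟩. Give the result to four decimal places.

0.4706

⟨σ_y⟩ = 2 Im(a* b)/(|a|²+|b|²) with a = -i, b = 4.
a* b = 4i, so ⟨σ_y⟩ = 8/17.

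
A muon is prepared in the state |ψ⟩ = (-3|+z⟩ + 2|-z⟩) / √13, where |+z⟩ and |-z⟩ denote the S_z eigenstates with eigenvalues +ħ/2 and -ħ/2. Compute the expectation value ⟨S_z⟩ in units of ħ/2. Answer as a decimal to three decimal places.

⟨σ_z⟩ = |a|² - |b|² divided by |a|²+|b|², with a, b the |+z⟩, |-z⟩ amplitudes.
= (9 - 4)/13 = 5/13.
⟨S_z⟩ = (ħ/2)·⟨σ_z⟩.

0.385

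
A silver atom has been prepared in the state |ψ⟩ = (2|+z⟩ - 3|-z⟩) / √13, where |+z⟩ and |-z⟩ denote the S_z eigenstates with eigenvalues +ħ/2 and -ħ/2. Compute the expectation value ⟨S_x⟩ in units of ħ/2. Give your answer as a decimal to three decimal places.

-0.923

⟨σ_x⟩ = 2 Re(a* b)/(|a|²+|b|²) with a = 2, b = -3.
a* b = -6, so ⟨σ_x⟩ = -12/13.
⟨S_x⟩ = (ħ/2)·⟨σ_x⟩.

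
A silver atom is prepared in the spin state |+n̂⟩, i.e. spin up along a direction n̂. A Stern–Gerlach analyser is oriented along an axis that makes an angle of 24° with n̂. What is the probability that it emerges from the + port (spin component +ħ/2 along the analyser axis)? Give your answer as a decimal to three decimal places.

For spin-½, the probability of finding spin-up along an axis at angle θ to the initial spin direction is cos²(θ/2); spin-down is sin²(θ/2).
θ = 24°, so P = cos²(12°) ≈ 0.957.

0.957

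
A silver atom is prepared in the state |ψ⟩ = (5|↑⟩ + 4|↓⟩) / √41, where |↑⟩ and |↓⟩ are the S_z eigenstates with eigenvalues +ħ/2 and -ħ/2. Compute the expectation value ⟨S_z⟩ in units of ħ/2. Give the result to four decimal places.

⟨σ_z⟩ = |a|² - |b|² divided by |a|²+|b|², with a, b the |↑⟩, |↓⟩ amplitudes.
= (25 - 16)/41 = 9/41.
⟨S_z⟩ = (ħ/2)·⟨σ_z⟩.

0.2195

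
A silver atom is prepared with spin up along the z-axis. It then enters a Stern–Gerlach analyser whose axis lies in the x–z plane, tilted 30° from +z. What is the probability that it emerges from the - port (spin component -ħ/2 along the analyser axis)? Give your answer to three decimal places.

For spin-½, the probability of finding spin-up along an axis at angle θ to the initial spin direction is cos²(θ/2); spin-down is sin²(θ/2).
θ = 30°, so P = sin²(15°) ≈ 0.067.

0.067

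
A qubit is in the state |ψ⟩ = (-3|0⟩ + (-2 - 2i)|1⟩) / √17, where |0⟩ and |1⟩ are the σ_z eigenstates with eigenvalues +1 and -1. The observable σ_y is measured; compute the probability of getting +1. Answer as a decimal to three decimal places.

0.853

|+y⟩ = (|0⟩ + i|1⟩)/√2, so ⟨+y|ψ⟩ = (-5 + 2i) / (√2·√17).
P = |-5 + 2i|² / 34 = 29/34.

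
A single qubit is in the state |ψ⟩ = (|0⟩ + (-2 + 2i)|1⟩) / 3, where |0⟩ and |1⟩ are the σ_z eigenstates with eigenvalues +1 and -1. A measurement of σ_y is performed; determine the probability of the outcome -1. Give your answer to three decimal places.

|-y⟩ = (|0⟩ - i|1⟩)/√2, so ⟨-y|ψ⟩ = (-1 - 2i) / (√2·3).
P = |-1 - 2i|² / 18 = 5/18.

0.278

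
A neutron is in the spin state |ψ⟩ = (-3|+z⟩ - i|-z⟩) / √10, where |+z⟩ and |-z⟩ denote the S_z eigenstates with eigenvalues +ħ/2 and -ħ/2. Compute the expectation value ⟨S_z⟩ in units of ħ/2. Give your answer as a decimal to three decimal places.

⟨σ_z⟩ = |a|² - |b|² divided by |a|²+|b|², with a, b the |+z⟩, |-z⟩ amplitudes.
= (9 - 1)/10 = 8/10.
⟨S_z⟩ = (ħ/2)·⟨σ_z⟩.

0.800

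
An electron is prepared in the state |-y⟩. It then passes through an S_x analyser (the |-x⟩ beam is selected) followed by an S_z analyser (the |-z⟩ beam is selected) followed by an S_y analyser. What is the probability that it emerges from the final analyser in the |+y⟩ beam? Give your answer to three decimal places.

0.125

First analyser (S_x): from |-y⟩, P(|-x⟩) = 1/2.
After stage 1 the state is |-x⟩; P(|-z⟩) = |⟨-z|-x⟩|² = 1/2.
After stage 2 the state is |-z⟩; P(|+y⟩) = |⟨+y|-z⟩|² = 1/2.
Joint probability = 1/2 × 1/2 × 1/2 = 0.125.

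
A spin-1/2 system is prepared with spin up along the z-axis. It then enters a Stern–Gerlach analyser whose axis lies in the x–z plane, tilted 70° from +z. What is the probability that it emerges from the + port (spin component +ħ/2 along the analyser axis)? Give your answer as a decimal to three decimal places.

0.671

For spin-½, the probability of finding spin-up along an axis at angle θ to the initial spin direction is cos²(θ/2); spin-down is sin²(θ/2).
θ = 70°, so P = cos²(35°) ≈ 0.671.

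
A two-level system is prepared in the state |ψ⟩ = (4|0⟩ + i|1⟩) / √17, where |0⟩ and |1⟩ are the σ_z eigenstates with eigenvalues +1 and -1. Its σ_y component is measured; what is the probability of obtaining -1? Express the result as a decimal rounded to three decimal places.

|-y⟩ = (|0⟩ - i|1⟩)/√2, so ⟨-y|ψ⟩ = (3) / (√2·√17).
P = |3|² / 34 = 9/34.

0.265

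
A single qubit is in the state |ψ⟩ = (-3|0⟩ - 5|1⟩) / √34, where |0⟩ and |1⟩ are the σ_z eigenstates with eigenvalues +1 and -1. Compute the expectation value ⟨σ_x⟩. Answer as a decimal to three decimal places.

⟨σ_x⟩ = 2 Re(a* b)/(|a|²+|b|²) with a = -3, b = -5.
a* b = 15, so ⟨σ_x⟩ = 30/34.

0.882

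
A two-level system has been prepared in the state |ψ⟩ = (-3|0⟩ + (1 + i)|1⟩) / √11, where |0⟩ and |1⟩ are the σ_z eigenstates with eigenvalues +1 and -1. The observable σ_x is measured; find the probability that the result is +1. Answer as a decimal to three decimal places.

0.227

|+x⟩ = (|0⟩ + |1⟩)/√2, so ⟨+x|ψ⟩ = (-2 + i) / (√2·√11).
P = |-2 + i|² / 22 = 5/22.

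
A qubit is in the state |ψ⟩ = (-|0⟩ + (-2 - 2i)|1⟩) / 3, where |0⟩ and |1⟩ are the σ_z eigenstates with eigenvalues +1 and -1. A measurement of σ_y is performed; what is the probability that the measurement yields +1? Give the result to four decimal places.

|+y⟩ = (|0⟩ + i|1⟩)/√2, so ⟨+y|ψ⟩ = (-3 + 2i) / (√2·3).
P = |-3 + 2i|² / 18 = 13/18.

0.7222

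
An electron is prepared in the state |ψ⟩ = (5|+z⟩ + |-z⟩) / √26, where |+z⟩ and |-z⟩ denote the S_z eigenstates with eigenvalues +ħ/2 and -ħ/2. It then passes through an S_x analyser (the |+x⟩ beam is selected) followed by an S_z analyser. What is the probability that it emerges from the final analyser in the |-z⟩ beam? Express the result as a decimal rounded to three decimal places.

First analyser (S_x): P(|+x⟩) = |⟨+x|ψ⟩|² = 36/52.
After stage 1 the state is |+x⟩; P(|-z⟩) = |⟨-z|+x⟩|² = 1/2.
Joint probability = 36/52 × 1/2 = 0.346.

0.346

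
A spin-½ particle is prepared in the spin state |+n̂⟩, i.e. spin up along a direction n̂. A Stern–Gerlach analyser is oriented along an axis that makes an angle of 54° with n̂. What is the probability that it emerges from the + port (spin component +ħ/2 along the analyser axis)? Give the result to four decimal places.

For spin-½, the probability of finding spin-up along an axis at angle θ to the initial spin direction is cos²(θ/2); spin-down is sin²(θ/2).
θ = 54°, so P = cos²(27°) ≈ 0.7939.

0.7939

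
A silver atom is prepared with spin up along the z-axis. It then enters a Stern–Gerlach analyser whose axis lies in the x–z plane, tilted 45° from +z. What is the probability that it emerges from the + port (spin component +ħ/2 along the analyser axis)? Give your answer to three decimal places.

0.854

For spin-½, the probability of finding spin-up along an axis at angle θ to the initial spin direction is cos²(θ/2); spin-down is sin²(θ/2).
θ = 45°, so P = cos²(22.5°) ≈ 0.854.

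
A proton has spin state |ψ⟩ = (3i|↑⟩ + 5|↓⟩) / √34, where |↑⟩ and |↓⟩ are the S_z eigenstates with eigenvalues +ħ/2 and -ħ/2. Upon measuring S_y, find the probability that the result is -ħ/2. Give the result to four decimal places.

|-y⟩ = (|↑⟩ - i|↓⟩)/√2, so ⟨-y|ψ⟩ = (8i) / (√2·√34).
P = |8i|² / 68 = 64/68.

0.9412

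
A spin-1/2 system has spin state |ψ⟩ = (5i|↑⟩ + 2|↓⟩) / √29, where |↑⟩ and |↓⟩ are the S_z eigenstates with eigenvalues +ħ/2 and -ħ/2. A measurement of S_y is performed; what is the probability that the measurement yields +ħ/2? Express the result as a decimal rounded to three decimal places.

0.155

|+y⟩ = (|↑⟩ + i|↓⟩)/√2, so ⟨+y|ψ⟩ = (3i) / (√2·√29).
P = |3i|² / 58 = 9/58.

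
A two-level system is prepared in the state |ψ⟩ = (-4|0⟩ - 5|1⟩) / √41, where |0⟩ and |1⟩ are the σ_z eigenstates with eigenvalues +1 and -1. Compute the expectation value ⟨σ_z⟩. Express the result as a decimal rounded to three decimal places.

-0.220

⟨σ_z⟩ = |a|² - |b|² divided by |a|²+|b|², with a, b the |0⟩, |1⟩ amplitudes.
= (16 - 25)/41 = -9/41.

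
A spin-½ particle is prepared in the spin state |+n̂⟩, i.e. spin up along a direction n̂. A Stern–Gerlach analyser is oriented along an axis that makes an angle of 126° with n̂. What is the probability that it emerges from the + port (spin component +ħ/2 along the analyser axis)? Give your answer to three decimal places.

0.206

For spin-½, the probability of finding spin-up along an axis at angle θ to the initial spin direction is cos²(θ/2); spin-down is sin²(θ/2).
θ = 126°, so P = cos²(63°) ≈ 0.206.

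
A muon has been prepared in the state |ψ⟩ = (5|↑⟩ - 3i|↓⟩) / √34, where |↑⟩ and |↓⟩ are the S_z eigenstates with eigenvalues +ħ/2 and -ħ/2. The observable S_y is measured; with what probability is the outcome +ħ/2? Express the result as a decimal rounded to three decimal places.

|+y⟩ = (|↑⟩ + i|↓⟩)/√2, so ⟨+y|ψ⟩ = (2) / (√2·√34).
P = |2|² / 68 = 4/68.

0.059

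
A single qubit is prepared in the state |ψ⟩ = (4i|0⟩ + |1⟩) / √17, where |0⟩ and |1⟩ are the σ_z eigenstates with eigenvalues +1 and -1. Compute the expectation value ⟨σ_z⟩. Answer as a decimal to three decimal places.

⟨σ_z⟩ = |a|² - |b|² divided by |a|²+|b|², with a, b the |0⟩, |1⟩ amplitudes.
= (16 - 1)/17 = 15/17.

0.882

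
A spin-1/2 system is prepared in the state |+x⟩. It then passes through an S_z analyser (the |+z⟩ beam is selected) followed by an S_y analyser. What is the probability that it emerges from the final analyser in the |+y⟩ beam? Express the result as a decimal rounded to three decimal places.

0.250

First analyser (S_z): from |+x⟩, P(|+z⟩) = 1/2.
After stage 1 the state is |+z⟩; P(|+y⟩) = |⟨+y|+z⟩|² = 1/2.
Joint probability = 1/2 × 1/2 = 0.250.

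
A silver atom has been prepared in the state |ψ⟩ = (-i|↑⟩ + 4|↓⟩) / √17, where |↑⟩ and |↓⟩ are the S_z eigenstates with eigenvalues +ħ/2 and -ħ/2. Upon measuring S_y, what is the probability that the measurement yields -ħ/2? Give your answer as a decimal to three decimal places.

0.265

|-y⟩ = (|↑⟩ - i|↓⟩)/√2, so ⟨-y|ψ⟩ = (3i) / (√2·√17).
P = |3i|² / 34 = 9/34.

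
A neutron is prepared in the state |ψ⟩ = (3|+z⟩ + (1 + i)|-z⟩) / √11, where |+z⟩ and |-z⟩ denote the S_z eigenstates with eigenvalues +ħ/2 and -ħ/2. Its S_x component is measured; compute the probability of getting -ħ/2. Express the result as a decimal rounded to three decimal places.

|-x⟩ = (|+z⟩ - |-z⟩)/√2, so ⟨-x|ψ⟩ = (2 - i) / (√2·√11).
P = |2 - i|² / 22 = 5/22.

0.227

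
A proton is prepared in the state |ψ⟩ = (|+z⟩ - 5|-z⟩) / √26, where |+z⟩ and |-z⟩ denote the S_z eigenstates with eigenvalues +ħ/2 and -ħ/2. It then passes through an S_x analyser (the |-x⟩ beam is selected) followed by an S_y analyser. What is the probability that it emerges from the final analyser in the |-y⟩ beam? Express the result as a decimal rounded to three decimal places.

First analyser (S_x): P(|-x⟩) = |⟨-x|ψ⟩|² = 36/52.
After stage 1 the state is |-x⟩; P(|-y⟩) = |⟨-y|-x⟩|² = 1/2.
Joint probability = 36/52 × 1/2 = 0.346.

0.346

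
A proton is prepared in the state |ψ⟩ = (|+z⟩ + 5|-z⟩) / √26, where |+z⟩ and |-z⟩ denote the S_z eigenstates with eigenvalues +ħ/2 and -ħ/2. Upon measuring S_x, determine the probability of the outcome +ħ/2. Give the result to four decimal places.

0.6923

|+x⟩ = (|+z⟩ + |-z⟩)/√2, so ⟨+x|ψ⟩ = (6) / (√2·√26).
P = |6|² / 52 = 36/52.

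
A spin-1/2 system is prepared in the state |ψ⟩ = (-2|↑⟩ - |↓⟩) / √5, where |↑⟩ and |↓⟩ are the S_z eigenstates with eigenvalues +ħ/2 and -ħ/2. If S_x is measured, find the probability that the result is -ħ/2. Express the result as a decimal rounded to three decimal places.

|-x⟩ = (|↑⟩ - |↓⟩)/√2, so ⟨-x|ψ⟩ = (-1) / (√2·√5).
P = |-1|² / 10 = 1/10.

0.100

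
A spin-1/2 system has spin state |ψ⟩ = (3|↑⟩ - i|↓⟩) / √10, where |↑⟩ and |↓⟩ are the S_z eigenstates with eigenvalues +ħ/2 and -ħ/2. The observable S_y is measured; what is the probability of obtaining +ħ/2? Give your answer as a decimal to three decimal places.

0.200

|+y⟩ = (|↑⟩ + i|↓⟩)/√2, so ⟨+y|ψ⟩ = (2) / (√2·√10).
P = |2|² / 20 = 4/20.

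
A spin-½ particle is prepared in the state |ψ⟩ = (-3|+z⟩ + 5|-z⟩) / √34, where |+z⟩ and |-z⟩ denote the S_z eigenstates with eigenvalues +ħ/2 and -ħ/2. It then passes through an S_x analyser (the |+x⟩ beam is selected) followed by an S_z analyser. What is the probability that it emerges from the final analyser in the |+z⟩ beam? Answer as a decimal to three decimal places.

First analyser (S_x): P(|+x⟩) = |⟨+x|ψ⟩|² = 4/68.
After stage 1 the state is |+x⟩; P(|+z⟩) = |⟨+z|+x⟩|² = 1/2.
Joint probability = 4/68 × 1/2 = 0.029.

0.029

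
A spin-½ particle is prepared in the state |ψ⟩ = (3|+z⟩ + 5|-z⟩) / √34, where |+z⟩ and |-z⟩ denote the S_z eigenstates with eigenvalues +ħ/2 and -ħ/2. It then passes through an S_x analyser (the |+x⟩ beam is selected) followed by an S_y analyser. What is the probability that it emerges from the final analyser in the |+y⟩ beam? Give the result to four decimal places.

0.4706

First analyser (S_x): P(|+x⟩) = |⟨+x|ψ⟩|² = 64/68.
After stage 1 the state is |+x⟩; P(|+y⟩) = |⟨+y|+x⟩|² = 1/2.
Joint probability = 64/68 × 1/2 = 0.4706.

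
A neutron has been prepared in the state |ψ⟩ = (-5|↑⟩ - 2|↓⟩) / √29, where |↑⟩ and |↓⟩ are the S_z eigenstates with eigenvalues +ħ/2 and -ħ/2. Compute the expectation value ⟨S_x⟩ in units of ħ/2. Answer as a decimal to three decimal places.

⟨σ_x⟩ = 2 Re(a* b)/(|a|²+|b|²) with a = -5, b = -2.
a* b = 10, so ⟨σ_x⟩ = 20/29.
⟨S_x⟩ = (ħ/2)·⟨σ_x⟩.

0.690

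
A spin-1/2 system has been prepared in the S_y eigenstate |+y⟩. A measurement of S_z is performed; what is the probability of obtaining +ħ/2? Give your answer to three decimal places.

0.500

In the S_z basis, |+y⟩ = (|↑⟩ + i|↓⟩)/√2 and |+z⟩ = |↑⟩.
|⟨+z|+y⟩|² = 1/2.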